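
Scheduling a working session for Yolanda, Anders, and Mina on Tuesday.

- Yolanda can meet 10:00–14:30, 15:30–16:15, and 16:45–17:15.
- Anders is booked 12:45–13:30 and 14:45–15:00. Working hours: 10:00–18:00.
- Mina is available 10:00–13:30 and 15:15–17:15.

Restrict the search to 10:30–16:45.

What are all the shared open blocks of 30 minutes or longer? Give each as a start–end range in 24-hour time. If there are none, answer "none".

10:30–12:45, 15:30–16:15

Anders free within 10:00–18:00: 10:00–12:45, 13:30–14:45, 15:00–18:00.
Yolanda ∩ Anders: 10:00–12:45, 13:30–14:30, 15:30–16:15, 16:45–17:15.
Yolanda ∩ Anders ∩ Mina: 10:00–12:45, 15:30–16:15, 16:45–17:15.
Restricted to 10:30–16:45: 10:30–12:45, 15:30–16:15.
Windows ≥ 30 min: 10:30–12:45, 15:30–16:15.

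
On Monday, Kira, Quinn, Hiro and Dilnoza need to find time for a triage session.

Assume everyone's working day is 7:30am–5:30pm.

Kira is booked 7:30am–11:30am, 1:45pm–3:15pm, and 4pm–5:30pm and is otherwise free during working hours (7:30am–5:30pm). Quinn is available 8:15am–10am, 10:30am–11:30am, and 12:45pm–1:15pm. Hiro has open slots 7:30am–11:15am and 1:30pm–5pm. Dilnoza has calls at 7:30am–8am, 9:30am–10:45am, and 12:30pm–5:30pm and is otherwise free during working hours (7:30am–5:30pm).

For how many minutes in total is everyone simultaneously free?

0 minutes

Kira free within 07:30–17:30: 11:30–13:45, 15:15–16:00.
Dilnoza free within 07:30–17:30: 08:00–09:30, 10:45–12:30.
Kira ∩ Quinn: 12:45–13:15.
Kira ∩ Quinn ∩ Hiro: (none).
Kira ∩ Quinn ∩ Hiro ∩ Dilnoza: (none).
Total common minutes: 0.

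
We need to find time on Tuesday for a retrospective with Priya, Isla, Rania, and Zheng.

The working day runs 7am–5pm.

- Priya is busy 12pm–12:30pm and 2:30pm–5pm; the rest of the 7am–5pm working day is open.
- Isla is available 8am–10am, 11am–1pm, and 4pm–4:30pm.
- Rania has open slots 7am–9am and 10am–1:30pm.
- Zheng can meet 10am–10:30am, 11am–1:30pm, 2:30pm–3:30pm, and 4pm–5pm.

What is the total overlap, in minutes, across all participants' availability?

90 minutes

Priya free within 07:00–17:00: 07:00–12:00, 12:30–14:30.
Priya ∩ Isla: 08:00–10:00, 11:00–12:00, 12:30–13:00.
Priya ∩ Isla ∩ Rania: 08:00–09:00, 11:00–12:00, 12:30–13:00.
Priya ∩ Isla ∩ Rania ∩ Zheng: 11:00–12:00, 12:30–13:00.
Total common minutes: 60 + 30 = 90.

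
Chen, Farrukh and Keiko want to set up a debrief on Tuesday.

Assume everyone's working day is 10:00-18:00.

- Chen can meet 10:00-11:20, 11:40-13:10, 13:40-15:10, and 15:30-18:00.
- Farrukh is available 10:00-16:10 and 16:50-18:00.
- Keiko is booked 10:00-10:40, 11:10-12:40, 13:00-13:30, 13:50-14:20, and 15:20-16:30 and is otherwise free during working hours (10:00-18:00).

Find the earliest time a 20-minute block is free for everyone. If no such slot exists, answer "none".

Keiko free within 10:00–18:00: 10:40–11:10, 12:40–13:00, 13:30–13:50, 14:20–15:20, 16:30–18:00.
Chen ∩ Farrukh: 10:00–11:20, 11:40–13:10, 13:40–15:10, 15:30–16:10, 16:50–18:00.
Chen ∩ Farrukh ∩ Keiko: 10:40–11:10, 12:40–13:00, 13:40–13:50, 14:20–15:10, 16:50–18:00.
Windows ≥ 20 min: 10:40–11:10, 12:40–13:00, 14:20–15:10, 16:50–18:00.
Earliest such window starts at 10:40.

10:40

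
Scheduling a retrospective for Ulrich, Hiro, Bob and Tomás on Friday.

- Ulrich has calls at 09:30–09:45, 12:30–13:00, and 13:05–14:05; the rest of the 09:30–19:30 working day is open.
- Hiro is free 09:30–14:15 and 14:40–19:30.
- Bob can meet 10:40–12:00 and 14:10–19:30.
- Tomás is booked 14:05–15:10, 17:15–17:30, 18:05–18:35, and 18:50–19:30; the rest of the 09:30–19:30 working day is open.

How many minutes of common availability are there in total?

Ulrich free within 09:30–19:30: 09:45–12:30, 13:00–13:05, 14:05–19:30.
Tomás free within 09:30–19:30: 09:30–14:05, 15:10–17:15, 17:30–18:05, 18:35–18:50.
Ulrich ∩ Hiro: 09:45–12:30, 13:00–13:05, 14:05–14:15, 14:40–19:30.
Ulrich ∩ Hiro ∩ Bob: 10:40–12:00, 14:10–14:15, 14:40–19:30.
Ulrich ∩ Hiro ∩ Bob ∩ Tomás: 10:40–12:00, 15:10–17:15, 17:30–18:05, 18:35–18:50.
Total common minutes: 80 + 125 + 35 + 15 = 255.

255 minutes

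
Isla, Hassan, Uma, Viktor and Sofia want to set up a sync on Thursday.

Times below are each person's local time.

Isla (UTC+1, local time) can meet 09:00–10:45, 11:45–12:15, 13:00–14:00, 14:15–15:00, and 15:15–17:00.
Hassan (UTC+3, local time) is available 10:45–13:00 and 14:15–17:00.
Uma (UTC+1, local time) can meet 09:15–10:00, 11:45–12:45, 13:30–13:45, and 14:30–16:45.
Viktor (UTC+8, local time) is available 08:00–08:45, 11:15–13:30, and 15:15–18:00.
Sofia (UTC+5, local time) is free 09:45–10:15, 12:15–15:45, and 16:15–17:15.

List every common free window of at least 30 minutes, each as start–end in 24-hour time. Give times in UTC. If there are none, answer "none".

08:15–09:00

Isla → UTC: 08:00–09:45, 10:45–11:15, 12:00–13:00, 13:15–14:00, 14:15–16:00.
Hassan → UTC: 07:45–10:00, 11:15–14:00.
Uma → UTC: 08:15–09:00, 10:45–11:45, 12:30–12:45, 13:30–15:45.
Viktor → UTC: 00:00–00:45, 03:15–05:30, 07:15–10:00.
Sofia → UTC: 04:45–05:15, 07:15–10:45, 11:15–12:15.
Isla ∩ Hassan: 08:00–09:45, 12:00–13:00, 13:15–14:00.
Isla ∩ Hassan ∩ Uma: 08:15–09:00, 12:30–12:45, 13:30–14:00.
Isla ∩ Hassan ∩ Uma ∩ Viktor: 08:15–09:00.
Isla ∩ Hassan ∩ Uma ∩ Viktor ∩ Sofia: 08:15–09:00.
Windows ≥ 30 min: 08:15–09:00.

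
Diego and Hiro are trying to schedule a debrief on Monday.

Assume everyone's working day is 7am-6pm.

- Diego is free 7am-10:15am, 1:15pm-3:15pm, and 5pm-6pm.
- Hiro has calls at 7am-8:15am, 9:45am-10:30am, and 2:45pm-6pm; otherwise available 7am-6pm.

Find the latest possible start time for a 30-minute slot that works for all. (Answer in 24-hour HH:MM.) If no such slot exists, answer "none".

14:15

Hiro free within 07:00–18:00: 08:15–09:45, 10:30–14:45.
Diego ∩ Hiro: 08:15–09:45, 13:15–14:45.
Windows ≥ 30 min: 08:15–09:45, 13:15–14:45.
Latest start in the last window 13:15–14:45 is 14:45 − 30 min = 14:15.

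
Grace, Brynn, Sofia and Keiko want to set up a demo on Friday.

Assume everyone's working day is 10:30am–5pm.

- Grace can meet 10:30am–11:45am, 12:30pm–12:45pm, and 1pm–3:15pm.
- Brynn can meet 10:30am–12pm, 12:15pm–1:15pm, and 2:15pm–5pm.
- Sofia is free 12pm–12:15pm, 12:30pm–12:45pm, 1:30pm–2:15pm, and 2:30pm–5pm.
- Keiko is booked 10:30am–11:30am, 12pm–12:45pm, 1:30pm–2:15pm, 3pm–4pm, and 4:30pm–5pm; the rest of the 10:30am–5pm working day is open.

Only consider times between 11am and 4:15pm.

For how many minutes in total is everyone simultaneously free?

30 minutes

Keiko free within 10:30–17:00: 11:30–12:00, 12:45–13:30, 14:15–15:00, 16:00–16:30.
Grace ∩ Brynn: 10:30–11:45, 12:30–12:45, 13:00–13:15, 14:15–15:15.
Grace ∩ Brynn ∩ Sofia: 12:30–12:45, 14:30–15:15.
Grace ∩ Brynn ∩ Sofia ∩ Keiko: 14:30–15:00.
Restricted to 11:00–16:15: 14:30–15:00.
Total common minutes: 30.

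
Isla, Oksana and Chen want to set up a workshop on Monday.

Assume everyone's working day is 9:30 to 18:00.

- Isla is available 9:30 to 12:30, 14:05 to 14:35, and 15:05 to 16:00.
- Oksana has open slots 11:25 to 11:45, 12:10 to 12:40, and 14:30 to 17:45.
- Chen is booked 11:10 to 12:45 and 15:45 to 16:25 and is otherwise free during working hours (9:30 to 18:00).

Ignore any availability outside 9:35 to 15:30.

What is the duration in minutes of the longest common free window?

25 minutes

Chen free within 09:30–18:00: 09:30–11:10, 12:45–15:45, 16:25–18:00.
Isla ∩ Oksana: 11:25–11:45, 12:10–12:30, 14:30–14:35, 15:05–16:00.
Isla ∩ Oksana ∩ Chen: 14:30–14:35, 15:05–15:45.
Restricted to 09:35–15:30: 14:30–14:35, 15:05–15:30.
Common window lengths: 5, 25 min; longest is 25.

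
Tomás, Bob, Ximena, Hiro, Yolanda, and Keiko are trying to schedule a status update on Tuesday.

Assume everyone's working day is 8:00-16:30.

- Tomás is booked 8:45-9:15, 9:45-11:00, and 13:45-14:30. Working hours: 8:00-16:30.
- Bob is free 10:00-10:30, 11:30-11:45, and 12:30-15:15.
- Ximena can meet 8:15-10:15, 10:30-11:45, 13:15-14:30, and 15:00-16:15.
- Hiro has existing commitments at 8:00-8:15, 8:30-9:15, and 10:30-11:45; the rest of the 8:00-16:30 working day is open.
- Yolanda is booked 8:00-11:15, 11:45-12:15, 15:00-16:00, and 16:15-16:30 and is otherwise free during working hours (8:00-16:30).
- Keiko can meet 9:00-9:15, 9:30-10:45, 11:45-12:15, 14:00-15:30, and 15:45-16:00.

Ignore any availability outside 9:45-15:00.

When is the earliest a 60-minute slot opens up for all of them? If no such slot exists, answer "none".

Tomás free within 08:00–16:30: 08:00–08:45, 09:15–09:45, 11:00–13:45, 14:30–16:30.
Hiro free within 08:00–16:30: 08:15–08:30, 09:15–10:30, 11:45–16:30.
Yolanda free within 08:00–16:30: 11:15–11:45, 12:15–15:00, 16:00–16:15.
Tomás ∩ Bob: 11:30–11:45, 12:30–13:45, 14:30–15:15.
Tomás ∩ Bob ∩ Ximena: 11:30–11:45, 13:15–13:45, 15:00–15:15.
Tomás ∩ Bob ∩ Ximena ∩ Hiro: 13:15–13:45, 15:00–15:15.
Tomás ∩ Bob ∩ Ximena ∩ Hiro ∩ Yolanda: 13:15–13:45.
Tomás ∩ Bob ∩ Ximena ∩ Hiro ∩ Yolanda ∩ Keiko: (none).
Restricted to 09:45–15:00: (none).
Windows ≥ 60 min: (none).

none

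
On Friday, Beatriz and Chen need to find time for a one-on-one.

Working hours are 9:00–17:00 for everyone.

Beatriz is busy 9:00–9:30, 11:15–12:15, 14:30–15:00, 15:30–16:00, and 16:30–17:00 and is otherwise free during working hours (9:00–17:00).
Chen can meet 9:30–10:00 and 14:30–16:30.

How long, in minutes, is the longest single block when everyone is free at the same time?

30 minutes

Beatriz free within 09:00–17:00: 09:30–11:15, 12:15–14:30, 15:00–15:30, 16:00–16:30.
Beatriz ∩ Chen: 09:30–10:00, 15:00–15:30, 16:00–16:30.
Common window lengths: 30, 30, 30 min; longest is 30.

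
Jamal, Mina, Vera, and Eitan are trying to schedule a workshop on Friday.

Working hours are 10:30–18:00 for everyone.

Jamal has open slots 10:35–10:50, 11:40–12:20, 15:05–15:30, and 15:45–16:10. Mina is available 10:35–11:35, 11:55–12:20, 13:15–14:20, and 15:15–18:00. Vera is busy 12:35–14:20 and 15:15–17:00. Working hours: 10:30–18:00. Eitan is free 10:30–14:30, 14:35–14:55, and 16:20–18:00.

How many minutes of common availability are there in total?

40 minutes

Vera free within 10:30–18:00: 10:30–12:35, 14:20–15:15, 17:00–18:00.
Jamal ∩ Mina: 10:35–10:50, 11:55–12:20, 15:15–15:30, 15:45–16:10.
Jamal ∩ Mina ∩ Vera: 10:35–10:50, 11:55–12:20.
Jamal ∩ Mina ∩ Vera ∩ Eitan: 10:35–10:50, 11:55–12:20.
Total common minutes: 15 + 25 = 40.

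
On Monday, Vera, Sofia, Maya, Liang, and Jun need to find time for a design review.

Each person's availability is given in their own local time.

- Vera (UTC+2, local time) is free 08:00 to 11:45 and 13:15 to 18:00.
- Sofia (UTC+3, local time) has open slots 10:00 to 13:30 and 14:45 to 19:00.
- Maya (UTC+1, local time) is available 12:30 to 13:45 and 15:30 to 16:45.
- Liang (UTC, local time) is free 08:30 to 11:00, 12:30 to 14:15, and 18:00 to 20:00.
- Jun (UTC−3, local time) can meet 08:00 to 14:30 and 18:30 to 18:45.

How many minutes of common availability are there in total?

15 minutes

Vera → UTC: 06:00–09:45, 11:15–16:00.
Sofia → UTC: 07:00–10:30, 11:45–16:00.
Maya → UTC: 11:30–12:45, 14:30–15:45.
Liang → UTC: 08:30–11:00, 12:30–14:15, 18:00–20:00.
Jun → UTC: 11:00–17:30, 21:30–21:45.
Vera ∩ Sofia: 07:00–09:45, 11:45–16:00.
Vera ∩ Sofia ∩ Maya: 11:45–12:45, 14:30–15:45.
Vera ∩ Sofia ∩ Maya ∩ Liang: 12:30–12:45.
Vera ∩ Sofia ∩ Maya ∩ Liang ∩ Jun: 12:30–12:45.
Total common minutes: 15.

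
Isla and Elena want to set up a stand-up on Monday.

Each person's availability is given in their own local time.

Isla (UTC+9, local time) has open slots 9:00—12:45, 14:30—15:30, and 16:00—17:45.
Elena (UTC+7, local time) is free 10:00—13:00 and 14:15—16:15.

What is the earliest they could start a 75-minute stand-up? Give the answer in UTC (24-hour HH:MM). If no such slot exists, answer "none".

07:15

Isla → UTC: 00:00–03:45, 05:30–06:30, 07:00–08:45.
Elena → UTC: 03:00–06:00, 07:15–09:15.
Isla ∩ Elena: 03:00–03:45, 05:30–06:00, 07:15–08:45.
Windows ≥ 75 min: 07:15–08:45.
Earliest such window starts at 07:15.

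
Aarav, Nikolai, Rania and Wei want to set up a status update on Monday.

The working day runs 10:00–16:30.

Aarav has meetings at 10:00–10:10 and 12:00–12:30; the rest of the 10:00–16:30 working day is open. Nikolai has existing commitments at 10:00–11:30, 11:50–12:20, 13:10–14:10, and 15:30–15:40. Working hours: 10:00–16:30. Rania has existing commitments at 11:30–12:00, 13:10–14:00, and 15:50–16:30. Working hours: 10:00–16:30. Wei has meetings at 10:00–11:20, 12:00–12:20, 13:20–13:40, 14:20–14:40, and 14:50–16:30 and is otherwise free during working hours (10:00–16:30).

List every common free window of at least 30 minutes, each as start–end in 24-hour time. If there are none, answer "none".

Aarav free within 10:00–16:30: 10:10–12:00, 12:30–16:30.
Nikolai free within 10:00–16:30: 11:30–11:50, 12:20–13:10, 14:10–15:30, 15:40–16:30.
Rania free within 10:00–16:30: 10:00–11:30, 12:00–13:10, 14:00–15:50.
Wei free within 10:00–16:30: 11:20–12:00, 12:20–13:20, 13:40–14:20, 14:40–14:50.
Aarav ∩ Nikolai: 11:30–11:50, 12:30–13:10, 14:10–15:30, 15:40–16:30.
Aarav ∩ Nikolai ∩ Rania: 12:30–13:10, 14:10–15:30, 15:40–15:50.
Aarav ∩ Nikolai ∩ Rania ∩ Wei: 12:30–13:10, 14:10–14:20, 14:40–14:50.
Windows ≥ 30 min: 12:30–13:10.

12:30–13:10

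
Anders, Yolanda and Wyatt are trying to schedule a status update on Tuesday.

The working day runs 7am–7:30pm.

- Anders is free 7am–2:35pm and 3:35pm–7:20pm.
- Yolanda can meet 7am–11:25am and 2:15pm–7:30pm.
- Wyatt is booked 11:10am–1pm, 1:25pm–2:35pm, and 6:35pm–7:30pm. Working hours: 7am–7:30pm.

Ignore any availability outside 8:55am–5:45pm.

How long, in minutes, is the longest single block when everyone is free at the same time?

Wyatt free within 07:00–19:30: 07:00–11:10, 13:00–13:25, 14:35–18:35.
Anders ∩ Yolanda: 07:00–11:25, 14:15–14:35, 15:35–19:20.
Anders ∩ Yolanda ∩ Wyatt: 07:00–11:10, 15:35–18:35.
Restricted to 08:55–17:45: 08:55–11:10, 15:35–17:45.
Common window lengths: 135, 130 min; longest is 135.

135 minutes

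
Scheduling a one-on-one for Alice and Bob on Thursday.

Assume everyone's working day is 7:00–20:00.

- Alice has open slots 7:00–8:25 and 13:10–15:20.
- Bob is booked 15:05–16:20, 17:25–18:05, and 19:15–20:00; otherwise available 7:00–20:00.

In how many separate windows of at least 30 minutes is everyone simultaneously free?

Bob free within 07:00–20:00: 07:00–15:05, 16:20–17:25, 18:05–19:15.
Alice ∩ Bob: 07:00–08:25, 13:10–15:05.
Windows ≥ 30 min: 07:00–08:25, 13:10–15:05.
That's 2 windows.

2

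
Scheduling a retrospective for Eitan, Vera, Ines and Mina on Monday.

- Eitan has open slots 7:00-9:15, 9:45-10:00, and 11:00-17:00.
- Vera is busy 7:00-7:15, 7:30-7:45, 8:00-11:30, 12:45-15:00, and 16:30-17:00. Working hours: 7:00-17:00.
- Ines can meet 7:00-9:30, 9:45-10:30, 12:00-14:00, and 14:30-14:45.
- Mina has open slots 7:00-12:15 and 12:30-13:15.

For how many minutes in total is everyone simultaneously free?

60 minutes

Vera free within 07:00–17:00: 07:15–07:30, 07:45–08:00, 11:30–12:45, 15:00–16:30.
Eitan ∩ Vera: 07:15–07:30, 07:45–08:00, 11:30–12:45, 15:00–16:30.
Eitan ∩ Vera ∩ Ines: 07:15–07:30, 07:45–08:00, 12:00–12:45.
Eitan ∩ Vera ∩ Ines ∩ Mina: 07:15–07:30, 07:45–08:00, 12:00–12:15, 12:30–12:45.
Total common minutes: 15 + 15 + 15 + 15 = 60.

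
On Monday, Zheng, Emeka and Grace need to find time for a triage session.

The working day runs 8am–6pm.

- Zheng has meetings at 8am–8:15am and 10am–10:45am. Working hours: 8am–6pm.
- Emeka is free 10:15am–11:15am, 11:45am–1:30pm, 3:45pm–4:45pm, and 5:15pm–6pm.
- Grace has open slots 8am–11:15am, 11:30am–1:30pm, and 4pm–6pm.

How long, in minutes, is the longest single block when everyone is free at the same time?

Zheng free within 08:00–18:00: 08:15–10:00, 10:45–18:00.
Zheng ∩ Emeka: 10:45–11:15, 11:45–13:30, 15:45–16:45, 17:15–18:00.
Zheng ∩ Emeka ∩ Grace: 10:45–11:15, 11:45–13:30, 16:00–16:45, 17:15–18:00.
Common window lengths: 30, 105, 45, 45 min; longest is 105.

105 minutes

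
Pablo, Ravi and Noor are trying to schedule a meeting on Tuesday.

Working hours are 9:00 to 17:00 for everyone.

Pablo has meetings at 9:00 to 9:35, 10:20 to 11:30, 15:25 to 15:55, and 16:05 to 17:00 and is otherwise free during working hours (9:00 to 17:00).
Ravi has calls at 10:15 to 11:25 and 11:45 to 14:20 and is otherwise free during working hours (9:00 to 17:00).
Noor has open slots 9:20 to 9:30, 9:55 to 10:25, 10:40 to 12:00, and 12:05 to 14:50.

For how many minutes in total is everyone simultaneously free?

65 minutes

Pablo free within 09:00–17:00: 09:35–10:20, 11:30–15:25, 15:55–16:05.
Ravi free within 09:00–17:00: 09:00–10:15, 11:25–11:45, 14:20–17:00.
Pablo ∩ Ravi: 09:35–10:15, 11:30–11:45, 14:20–15:25, 15:55–16:05.
Pablo ∩ Ravi ∩ Noor: 09:55–10:15, 11:30–11:45, 14:20–14:50.
Total common minutes: 20 + 15 + 30 = 65.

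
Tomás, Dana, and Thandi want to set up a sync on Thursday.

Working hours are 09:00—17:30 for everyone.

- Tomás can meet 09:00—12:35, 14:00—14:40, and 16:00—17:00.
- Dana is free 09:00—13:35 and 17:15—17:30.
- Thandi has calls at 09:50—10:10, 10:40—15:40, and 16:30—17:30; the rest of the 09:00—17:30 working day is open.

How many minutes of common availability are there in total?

80 minutes

Thandi free within 09:00–17:30: 09:00–09:50, 10:10–10:40, 15:40–16:30.
Tomás ∩ Dana: 09:00–12:35.
Tomás ∩ Dana ∩ Thandi: 09:00–09:50, 10:10–10:40.
Total common minutes: 50 + 30 = 80.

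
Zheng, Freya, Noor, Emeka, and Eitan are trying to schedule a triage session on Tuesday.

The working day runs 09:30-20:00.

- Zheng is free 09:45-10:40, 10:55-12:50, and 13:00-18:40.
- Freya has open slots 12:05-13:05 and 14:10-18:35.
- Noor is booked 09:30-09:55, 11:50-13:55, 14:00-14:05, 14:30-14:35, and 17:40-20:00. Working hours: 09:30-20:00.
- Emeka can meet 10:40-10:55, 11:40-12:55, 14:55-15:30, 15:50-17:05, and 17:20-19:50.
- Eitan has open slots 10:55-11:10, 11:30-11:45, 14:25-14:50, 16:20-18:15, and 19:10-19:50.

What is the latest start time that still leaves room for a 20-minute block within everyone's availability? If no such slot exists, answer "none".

17:20

Noor free within 09:30–20:00: 09:55–11:50, 13:55–14:00, 14:05–14:30, 14:35–17:40.
Zheng ∩ Freya: 12:05–12:50, 13:00–13:05, 14:10–18:35.
Zheng ∩ Freya ∩ Noor: 14:10–14:30, 14:35–17:40.
Zheng ∩ Freya ∩ Noor ∩ Emeka: 14:55–15:30, 15:50–17:05, 17:20–17:40.
Zheng ∩ Freya ∩ Noor ∩ Emeka ∩ Eitan: 16:20–17:05, 17:20–17:40.
Windows ≥ 20 min: 16:20–17:05, 17:20–17:40.
Latest start in the last window 17:20–17:40 is 17:40 − 20 min = 17:20.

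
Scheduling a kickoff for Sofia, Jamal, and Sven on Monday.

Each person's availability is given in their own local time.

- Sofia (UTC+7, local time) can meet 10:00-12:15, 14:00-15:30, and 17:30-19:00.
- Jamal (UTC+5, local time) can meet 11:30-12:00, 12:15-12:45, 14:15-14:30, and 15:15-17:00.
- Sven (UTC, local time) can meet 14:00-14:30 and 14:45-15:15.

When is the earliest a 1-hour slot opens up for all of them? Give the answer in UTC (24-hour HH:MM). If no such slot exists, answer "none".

Sofia → UTC: 03:00–05:15, 07:00–08:30, 10:30–12:00.
Jamal → UTC: 06:30–07:00, 07:15–07:45, 09:15–09:30, 10:15–12:00.
Sven → UTC: 14:00–14:30, 14:45–15:15.
Sofia ∩ Jamal: 07:15–07:45, 10:30–12:00.
Sofia ∩ Jamal ∩ Sven: (none).
Windows ≥ 60 min: (none).

none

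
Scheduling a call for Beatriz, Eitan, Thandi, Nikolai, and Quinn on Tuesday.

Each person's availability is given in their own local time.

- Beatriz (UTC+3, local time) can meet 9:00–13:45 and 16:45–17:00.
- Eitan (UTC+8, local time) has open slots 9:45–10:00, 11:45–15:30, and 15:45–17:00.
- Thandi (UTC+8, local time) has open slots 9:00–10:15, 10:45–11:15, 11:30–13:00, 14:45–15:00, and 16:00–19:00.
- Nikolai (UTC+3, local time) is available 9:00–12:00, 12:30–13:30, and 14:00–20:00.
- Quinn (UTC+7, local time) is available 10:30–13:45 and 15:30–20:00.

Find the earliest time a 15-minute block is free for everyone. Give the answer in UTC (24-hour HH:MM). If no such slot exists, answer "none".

08:30

Beatriz → UTC: 06:00–10:45, 13:45–14:00.
Eitan → UTC: 01:45–02:00, 03:45–07:30, 07:45–09:00.
Thandi → UTC: 01:00–02:15, 02:45–03:15, 03:30–05:00, 06:45–07:00, 08:00–11:00.
Nikolai → UTC: 06:00–09:00, 09:30–10:30, 11:00–17:00.
Quinn → UTC: 03:30–06:45, 08:30–13:00.
Beatriz ∩ Eitan: 06:00–07:30, 07:45–09:00.
Beatriz ∩ Eitan ∩ Thandi: 06:45–07:00, 08:00–09:00.
Beatriz ∩ Eitan ∩ Thandi ∩ Nikolai: 06:45–07:00, 08:00–09:00.
Beatriz ∩ Eitan ∩ Thandi ∩ Nikolai ∩ Quinn: 08:30–09:00.
Windows ≥ 15 min: 08:30–09:00.
Earliest such window starts at 08:30.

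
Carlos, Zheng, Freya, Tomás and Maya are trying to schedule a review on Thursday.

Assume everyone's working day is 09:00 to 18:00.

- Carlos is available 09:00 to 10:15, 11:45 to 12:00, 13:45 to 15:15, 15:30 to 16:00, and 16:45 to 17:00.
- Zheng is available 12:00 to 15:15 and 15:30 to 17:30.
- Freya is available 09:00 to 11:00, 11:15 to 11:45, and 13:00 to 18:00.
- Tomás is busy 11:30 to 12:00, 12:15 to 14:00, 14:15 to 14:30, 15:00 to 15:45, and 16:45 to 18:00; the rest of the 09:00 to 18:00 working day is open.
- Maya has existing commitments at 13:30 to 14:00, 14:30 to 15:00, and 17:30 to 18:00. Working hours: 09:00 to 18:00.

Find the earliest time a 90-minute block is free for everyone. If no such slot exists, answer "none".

Tomás free within 09:00–18:00: 09:00–11:30, 12:00–12:15, 14:00–14:15, 14:30–15:00, 15:45–16:45.
Maya free within 09:00–18:00: 09:00–13:30, 14:00–14:30, 15:00–17:30.
Carlos ∩ Zheng: 13:45–15:15, 15:30–16:00, 16:45–17:00.
Carlos ∩ Zheng ∩ Freya: 13:45–15:15, 15:30–16:00, 16:45–17:00.
Carlos ∩ Zheng ∩ Freya ∩ Tomás: 14:00–14:15, 14:30–15:00, 15:45–16:00.
Carlos ∩ Zheng ∩ Freya ∩ Tomás ∩ Maya: 14:00–14:15, 15:45–16:00.
Windows ≥ 90 min: (none).

none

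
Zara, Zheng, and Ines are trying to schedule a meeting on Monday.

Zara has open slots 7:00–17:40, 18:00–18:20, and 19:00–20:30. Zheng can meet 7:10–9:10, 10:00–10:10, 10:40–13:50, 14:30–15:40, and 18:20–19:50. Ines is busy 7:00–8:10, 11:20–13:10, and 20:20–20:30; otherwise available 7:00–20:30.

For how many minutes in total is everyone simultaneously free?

270 minutes

Ines free within 07:00–20:30: 08:10–11:20, 13:10–20:20.
Zara ∩ Zheng: 07:10–09:10, 10:00–10:10, 10:40–13:50, 14:30–15:40, 19:00–19:50.
Zara ∩ Zheng ∩ Ines: 08:10–09:10, 10:00–10:10, 10:40–11:20, 13:10–13:50, 14:30–15:40, 19:00–19:50.
Total common minutes: 60 + 10 + 40 + 40 + 70 + 50 = 270.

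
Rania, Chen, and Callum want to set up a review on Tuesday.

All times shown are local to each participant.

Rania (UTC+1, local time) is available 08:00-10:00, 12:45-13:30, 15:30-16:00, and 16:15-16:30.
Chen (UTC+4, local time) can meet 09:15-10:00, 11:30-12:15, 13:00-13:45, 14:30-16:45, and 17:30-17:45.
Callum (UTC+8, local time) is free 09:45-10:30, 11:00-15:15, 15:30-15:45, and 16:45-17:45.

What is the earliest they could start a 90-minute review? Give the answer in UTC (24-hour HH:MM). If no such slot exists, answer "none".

Rania → UTC: 07:00–09:00, 11:45–12:30, 14:30–15:00, 15:15–15:30.
Chen → UTC: 05:15–06:00, 07:30–08:15, 09:00–09:45, 10:30–12:45, 13:30–13:45.
Callum → UTC: 01:45–02:30, 03:00–07:15, 07:30–07:45, 08:45–09:45.
Rania ∩ Chen: 07:30–08:15, 11:45–12:30.
Rania ∩ Chen ∩ Callum: 07:30–07:45.
Windows ≥ 90 min: (none).

none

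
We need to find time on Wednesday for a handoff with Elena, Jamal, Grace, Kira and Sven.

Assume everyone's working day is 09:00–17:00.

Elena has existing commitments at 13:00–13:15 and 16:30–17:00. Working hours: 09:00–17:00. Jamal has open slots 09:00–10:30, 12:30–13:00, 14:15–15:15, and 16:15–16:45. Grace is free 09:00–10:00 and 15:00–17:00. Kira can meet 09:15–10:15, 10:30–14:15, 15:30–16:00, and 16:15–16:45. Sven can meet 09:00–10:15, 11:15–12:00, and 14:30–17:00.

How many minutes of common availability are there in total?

60 minutes

Elena free within 09:00–17:00: 09:00–13:00, 13:15–16:30.
Elena ∩ Jamal: 09:00–10:30, 12:30–13:00, 14:15–15:15, 16:15–16:30.
Elena ∩ Jamal ∩ Grace: 09:00–10:00, 15:00–15:15, 16:15–16:30.
Elena ∩ Jamal ∩ Grace ∩ Kira: 09:15–10:00, 16:15–16:30.
Elena ∩ Jamal ∩ Grace ∩ Kira ∩ Sven: 09:15–10:00, 16:15–16:30.
Total common minutes: 45 + 15 = 60.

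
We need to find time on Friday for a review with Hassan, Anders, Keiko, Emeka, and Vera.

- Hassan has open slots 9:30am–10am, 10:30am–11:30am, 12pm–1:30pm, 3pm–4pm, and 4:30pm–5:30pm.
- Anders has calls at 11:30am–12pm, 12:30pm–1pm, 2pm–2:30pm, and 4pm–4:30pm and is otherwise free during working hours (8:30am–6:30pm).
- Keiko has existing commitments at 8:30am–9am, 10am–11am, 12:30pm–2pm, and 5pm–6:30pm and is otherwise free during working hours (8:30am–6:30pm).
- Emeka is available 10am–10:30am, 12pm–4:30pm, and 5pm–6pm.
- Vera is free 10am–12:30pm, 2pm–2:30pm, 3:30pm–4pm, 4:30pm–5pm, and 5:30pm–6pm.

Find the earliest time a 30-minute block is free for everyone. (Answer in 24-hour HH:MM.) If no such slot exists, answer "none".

12:00

Anders free within 08:30–18:30: 08:30–11:30, 12:00–12:30, 13:00–14:00, 14:30–16:00, 16:30–18:30.
Keiko free within 08:30–18:30: 09:00–10:00, 11:00–12:30, 14:00–17:00.
Hassan ∩ Anders: 09:30–10:00, 10:30–11:30, 12:00–12:30, 13:00–13:30, 15:00–16:00, 16:30–17:30.
Hassan ∩ Anders ∩ Keiko: 09:30–10:00, 11:00–11:30, 12:00–12:30, 15:00–16:00, 16:30–17:00.
Hassan ∩ Anders ∩ Keiko ∩ Emeka: 12:00–12:30, 15:00–16:00.
Hassan ∩ Anders ∩ Keiko ∩ Emeka ∩ Vera: 12:00–12:30, 15:30–16:00.
Windows ≥ 30 min: 12:00–12:30, 15:30–16:00.
Earliest such window starts at 12:00.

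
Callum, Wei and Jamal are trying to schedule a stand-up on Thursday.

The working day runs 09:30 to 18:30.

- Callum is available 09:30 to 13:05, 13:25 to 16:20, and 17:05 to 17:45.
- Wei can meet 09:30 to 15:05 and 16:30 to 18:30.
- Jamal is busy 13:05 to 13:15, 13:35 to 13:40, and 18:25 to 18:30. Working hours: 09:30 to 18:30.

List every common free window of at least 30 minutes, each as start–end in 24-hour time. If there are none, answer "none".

Jamal free within 09:30–18:30: 09:30–13:05, 13:15–13:35, 13:40–18:25.
Callum ∩ Wei: 09:30–13:05, 13:25–15:05, 17:05–17:45.
Callum ∩ Wei ∩ Jamal: 09:30–13:05, 13:25–13:35, 13:40–15:05, 17:05–17:45.
Windows ≥ 30 min: 09:30–13:05, 13:40–15:05, 17:05–17:45.

09:30–13:05, 13:40–15:05, 17:05–17:45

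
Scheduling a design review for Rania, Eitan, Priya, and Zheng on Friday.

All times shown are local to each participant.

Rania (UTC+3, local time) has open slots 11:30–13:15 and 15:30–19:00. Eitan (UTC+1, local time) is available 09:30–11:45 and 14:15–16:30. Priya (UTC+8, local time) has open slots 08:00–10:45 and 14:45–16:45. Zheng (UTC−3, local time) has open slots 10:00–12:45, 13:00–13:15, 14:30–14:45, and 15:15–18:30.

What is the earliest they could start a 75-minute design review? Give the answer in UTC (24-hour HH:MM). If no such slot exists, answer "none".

Rania → UTC: 08:30–10:15, 12:30–16:00.
Eitan → UTC: 08:30–10:45, 13:15–15:30.
Priya → UTC: 00:00–02:45, 06:45–08:45.
Zheng → UTC: 13:00–15:45, 16:00–16:15, 17:30–17:45, 18:15–21:30.
Rania ∩ Eitan: 08:30–10:15, 13:15–15:30.
Rania ∩ Eitan ∩ Priya: 08:30–08:45.
Rania ∩ Eitan ∩ Priya ∩ Zheng: (none).
Windows ≥ 75 min: (none).

none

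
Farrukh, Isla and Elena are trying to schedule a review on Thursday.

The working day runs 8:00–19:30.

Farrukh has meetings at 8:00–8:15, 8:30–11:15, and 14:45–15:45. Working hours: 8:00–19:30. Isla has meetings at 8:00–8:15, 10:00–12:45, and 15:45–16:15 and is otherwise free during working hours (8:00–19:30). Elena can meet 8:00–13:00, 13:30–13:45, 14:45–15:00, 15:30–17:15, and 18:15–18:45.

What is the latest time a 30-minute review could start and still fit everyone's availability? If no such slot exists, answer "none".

18:15

Farrukh free within 08:00–19:30: 08:15–08:30, 11:15–14:45, 15:45–19:30.
Isla free within 08:00–19:30: 08:15–10:00, 12:45–15:45, 16:15–19:30.
Farrukh ∩ Isla: 08:15–08:30, 12:45–14:45, 16:15–19:30.
Farrukh ∩ Isla ∩ Elena: 08:15–08:30, 12:45–13:00, 13:30–13:45, 16:15–17:15, 18:15–18:45.
Windows ≥ 30 min: 16:15–17:15, 18:15–18:45.
Latest start in the last window 18:15–18:45 is 18:45 − 30 min = 18:15.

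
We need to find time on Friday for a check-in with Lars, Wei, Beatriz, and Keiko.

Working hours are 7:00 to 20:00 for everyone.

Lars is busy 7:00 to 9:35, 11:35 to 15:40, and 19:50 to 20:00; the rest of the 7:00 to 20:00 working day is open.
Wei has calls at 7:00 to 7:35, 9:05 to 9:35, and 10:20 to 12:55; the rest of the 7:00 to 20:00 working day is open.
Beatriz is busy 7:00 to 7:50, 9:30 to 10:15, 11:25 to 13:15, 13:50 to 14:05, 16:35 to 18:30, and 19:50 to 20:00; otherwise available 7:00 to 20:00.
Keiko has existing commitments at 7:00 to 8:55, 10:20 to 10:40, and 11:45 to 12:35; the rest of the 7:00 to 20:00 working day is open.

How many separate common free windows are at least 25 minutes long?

2

Lars free within 07:00–20:00: 09:35–11:35, 15:40–19:50.
Wei free within 07:00–20:00: 07:35–09:05, 09:35–10:20, 12:55–20:00.
Beatriz free within 07:00–20:00: 07:50–09:30, 10:15–11:25, 13:15–13:50, 14:05–16:35, 18:30–19:50.
Keiko free within 07:00–20:00: 08:55–10:20, 10:40–11:45, 12:35–20:00.
Lars ∩ Wei: 09:35–10:20, 15:40–19:50.
Lars ∩ Wei ∩ Beatriz: 10:15–10:20, 15:40–16:35, 18:30–19:50.
Lars ∩ Wei ∩ Beatriz ∩ Keiko: 10:15–10:20, 15:40–16:35, 18:30–19:50.
Windows ≥ 25 min: 15:40–16:35, 18:30–19:50.
That's 2 windows.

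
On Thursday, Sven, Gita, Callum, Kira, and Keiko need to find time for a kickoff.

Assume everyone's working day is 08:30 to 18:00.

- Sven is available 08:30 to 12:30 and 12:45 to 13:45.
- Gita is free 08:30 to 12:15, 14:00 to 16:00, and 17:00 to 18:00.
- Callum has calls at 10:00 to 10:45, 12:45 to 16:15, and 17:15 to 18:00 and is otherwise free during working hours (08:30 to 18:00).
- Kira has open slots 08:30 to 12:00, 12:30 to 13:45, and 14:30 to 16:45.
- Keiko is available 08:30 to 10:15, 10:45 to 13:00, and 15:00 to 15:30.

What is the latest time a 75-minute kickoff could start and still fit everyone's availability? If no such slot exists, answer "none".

10:45

Callum free within 08:30–18:00: 08:30–10:00, 10:45–12:45, 16:15–17:15.
Sven ∩ Gita: 08:30–12:15.
Sven ∩ Gita ∩ Callum: 08:30–10:00, 10:45–12:15.
Sven ∩ Gita ∩ Callum ∩ Kira: 08:30–10:00, 10:45–12:00.
Sven ∩ Gita ∩ Callum ∩ Kira ∩ Keiko: 08:30–10:00, 10:45–12:00.
Windows ≥ 75 min: 08:30–10:00, 10:45–12:00.
Latest start in the last window 10:45–12:00 is 12:00 − 75 min = 10:45.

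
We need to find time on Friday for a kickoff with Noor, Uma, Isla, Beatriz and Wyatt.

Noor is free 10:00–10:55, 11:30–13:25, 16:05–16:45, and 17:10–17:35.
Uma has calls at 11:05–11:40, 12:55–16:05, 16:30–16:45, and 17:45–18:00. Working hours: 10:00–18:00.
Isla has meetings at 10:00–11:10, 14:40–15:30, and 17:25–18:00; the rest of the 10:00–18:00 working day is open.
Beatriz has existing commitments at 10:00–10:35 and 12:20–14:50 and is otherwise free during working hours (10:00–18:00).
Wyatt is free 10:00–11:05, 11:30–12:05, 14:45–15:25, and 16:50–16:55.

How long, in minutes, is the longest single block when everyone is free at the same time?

25 minutes

Uma free within 10:00–18:00: 10:00–11:05, 11:40–12:55, 16:05–16:30, 16:45–17:45.
Isla free within 10:00–18:00: 11:10–14:40, 15:30–17:25.
Beatriz free within 10:00–18:00: 10:35–12:20, 14:50–18:00.
Noor ∩ Uma: 10:00–10:55, 11:40–12:55, 16:05–16:30, 17:10–17:35.
Noor ∩ Uma ∩ Isla: 11:40–12:55, 16:05–16:30, 17:10–17:25.
Noor ∩ Uma ∩ Isla ∩ Beatriz: 11:40–12:20, 16:05–16:30, 17:10–17:25.
Noor ∩ Uma ∩ Isla ∩ Beatriz ∩ Wyatt: 11:40–12:05.
Single common window of 25 minutes.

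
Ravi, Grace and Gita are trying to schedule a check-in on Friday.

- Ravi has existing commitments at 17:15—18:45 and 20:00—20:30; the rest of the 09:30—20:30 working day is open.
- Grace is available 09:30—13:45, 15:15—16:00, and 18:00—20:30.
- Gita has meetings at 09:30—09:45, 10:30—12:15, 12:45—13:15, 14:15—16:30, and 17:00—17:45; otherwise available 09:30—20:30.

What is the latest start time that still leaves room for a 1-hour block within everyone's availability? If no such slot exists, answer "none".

19:00

Ravi free within 09:30–20:30: 09:30–17:15, 18:45–20:00.
Gita free within 09:30–20:30: 09:45–10:30, 12:15–12:45, 13:15–14:15, 16:30–17:00, 17:45–20:30.
Ravi ∩ Grace: 09:30–13:45, 15:15–16:00, 18:45–20:00.
Ravi ∩ Grace ∩ Gita: 09:45–10:30, 12:15–12:45, 13:15–13:45, 18:45–20:00.
Windows ≥ 60 min: 18:45–20:00.
Latest start in the last window 18:45–20:00 is 20:00 − 60 min = 19:00.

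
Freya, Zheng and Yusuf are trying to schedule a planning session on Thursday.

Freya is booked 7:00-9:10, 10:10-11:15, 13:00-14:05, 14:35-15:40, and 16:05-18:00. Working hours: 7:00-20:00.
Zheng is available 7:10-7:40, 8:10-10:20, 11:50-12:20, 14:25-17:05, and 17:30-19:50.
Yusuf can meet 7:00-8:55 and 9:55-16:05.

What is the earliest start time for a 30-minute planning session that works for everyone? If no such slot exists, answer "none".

11:50

Freya free within 07:00–20:00: 09:10–10:10, 11:15–13:00, 14:05–14:35, 15:40–16:05, 18:00–20:00.
Freya ∩ Zheng: 09:10–10:10, 11:50–12:20, 14:25–14:35, 15:40–16:05, 18:00–19:50.
Freya ∩ Zheng ∩ Yusuf: 09:55–10:10, 11:50–12:20, 14:25–14:35, 15:40–16:05.
Windows ≥ 30 min: 11:50–12:20.
Earliest such window starts at 11:50.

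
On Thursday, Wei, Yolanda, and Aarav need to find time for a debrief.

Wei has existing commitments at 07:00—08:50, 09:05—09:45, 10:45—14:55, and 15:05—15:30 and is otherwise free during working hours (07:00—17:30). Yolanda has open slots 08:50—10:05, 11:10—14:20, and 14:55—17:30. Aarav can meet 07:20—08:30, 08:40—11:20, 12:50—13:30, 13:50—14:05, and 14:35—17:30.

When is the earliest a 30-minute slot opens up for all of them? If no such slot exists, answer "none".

Wei free within 07:00–17:30: 08:50–09:05, 09:45–10:45, 14:55–15:05, 15:30–17:30.
Wei ∩ Yolanda: 08:50–09:05, 09:45–10:05, 14:55–15:05, 15:30–17:30.
Wei ∩ Yolanda ∩ Aarav: 08:50–09:05, 09:45–10:05, 14:55–15:05, 15:30–17:30.
Windows ≥ 30 min: 15:30–17:30.
Earliest such window starts at 15:30.

15:30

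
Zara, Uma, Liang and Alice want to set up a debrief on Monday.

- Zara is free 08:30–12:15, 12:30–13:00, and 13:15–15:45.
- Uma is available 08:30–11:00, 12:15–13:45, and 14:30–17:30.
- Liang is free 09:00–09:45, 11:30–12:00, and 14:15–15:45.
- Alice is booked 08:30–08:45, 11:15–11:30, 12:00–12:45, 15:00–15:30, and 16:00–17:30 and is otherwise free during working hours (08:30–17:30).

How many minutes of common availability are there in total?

90 minutes

Alice free within 08:30–17:30: 08:45–11:15, 11:30–12:00, 12:45–15:00, 15:30–16:00.
Zara ∩ Uma: 08:30–11:00, 12:30–13:00, 13:15–13:45, 14:30–15:45.
Zara ∩ Uma ∩ Liang: 09:00–09:45, 14:30–15:45.
Zara ∩ Uma ∩ Liang ∩ Alice: 09:00–09:45, 14:30–15:00, 15:30–15:45.
Total common minutes: 45 + 30 + 15 = 90.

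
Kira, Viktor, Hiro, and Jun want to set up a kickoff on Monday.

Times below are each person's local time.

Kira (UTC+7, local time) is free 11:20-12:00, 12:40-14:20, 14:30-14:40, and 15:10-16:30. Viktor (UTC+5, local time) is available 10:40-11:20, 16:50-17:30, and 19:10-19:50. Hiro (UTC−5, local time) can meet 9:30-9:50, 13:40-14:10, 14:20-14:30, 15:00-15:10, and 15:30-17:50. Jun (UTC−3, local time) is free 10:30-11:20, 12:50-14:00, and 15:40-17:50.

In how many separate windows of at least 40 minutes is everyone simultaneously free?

0

Kira → UTC: 04:20–05:00, 05:40–07:20, 07:30–07:40, 08:10–09:30.
Viktor → UTC: 05:40–06:20, 11:50–12:30, 14:10–14:50.
Hiro → UTC: 14:30–14:50, 18:40–19:10, 19:20–19:30, 20:00–20:10, 20:30–22:50.
Jun → UTC: 13:30–14:20, 15:50–17:00, 18:40–20:50.
Kira ∩ Viktor: 05:40–06:20.
Kira ∩ Viktor ∩ Hiro: (none).
Kira ∩ Viktor ∩ Hiro ∩ Jun: (none).
Windows ≥ 40 min: (none).
That's 0 windows.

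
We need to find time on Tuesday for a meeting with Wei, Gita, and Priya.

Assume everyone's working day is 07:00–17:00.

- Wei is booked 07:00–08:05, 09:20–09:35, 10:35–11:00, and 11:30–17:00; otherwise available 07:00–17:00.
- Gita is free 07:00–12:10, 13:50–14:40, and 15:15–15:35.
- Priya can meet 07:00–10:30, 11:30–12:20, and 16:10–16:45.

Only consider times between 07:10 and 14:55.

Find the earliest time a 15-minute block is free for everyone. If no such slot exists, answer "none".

Wei free within 07:00–17:00: 08:05–09:20, 09:35–10:35, 11:00–11:30.
Wei ∩ Gita: 08:05–09:20, 09:35–10:35, 11:00–11:30.
Wei ∩ Gita ∩ Priya: 08:05–09:20, 09:35–10:30.
Restricted to 07:10–14:55: 08:05–09:20, 09:35–10:30.
Windows ≥ 15 min: 08:05–09:20, 09:35–10:30.
Earliest such window starts at 08:05.

08:05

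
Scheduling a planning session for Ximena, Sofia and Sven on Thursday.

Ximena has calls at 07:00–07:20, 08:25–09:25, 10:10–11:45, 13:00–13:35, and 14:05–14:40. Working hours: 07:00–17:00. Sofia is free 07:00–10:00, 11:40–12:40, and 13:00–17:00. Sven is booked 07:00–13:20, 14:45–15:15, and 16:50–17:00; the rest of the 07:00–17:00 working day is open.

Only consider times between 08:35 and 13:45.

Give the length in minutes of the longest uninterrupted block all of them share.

10 minutes

Ximena free within 07:00–17:00: 07:20–08:25, 09:25–10:10, 11:45–13:00, 13:35–14:05, 14:40–17:00.
Sven free within 07:00–17:00: 13:20–14:45, 15:15–16:50.
Ximena ∩ Sofia: 07:20–08:25, 09:25–10:00, 11:45–12:40, 13:35–14:05, 14:40–17:00.
Ximena ∩ Sofia ∩ Sven: 13:35–14:05, 14:40–14:45, 15:15–16:50.
Restricted to 08:35–13:45: 13:35–13:45.
Single common window of 10 minutes.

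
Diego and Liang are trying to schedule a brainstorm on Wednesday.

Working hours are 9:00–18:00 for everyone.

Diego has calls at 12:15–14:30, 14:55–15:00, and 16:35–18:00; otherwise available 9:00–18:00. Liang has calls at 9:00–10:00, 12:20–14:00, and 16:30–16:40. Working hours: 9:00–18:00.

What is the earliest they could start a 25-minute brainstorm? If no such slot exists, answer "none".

10:00

Diego free within 09:00–18:00: 09:00–12:15, 14:30–14:55, 15:00–16:35.
Liang free within 09:00–18:00: 10:00–12:20, 14:00–16:30, 16:40–18:00.
Diego ∩ Liang: 10:00–12:15, 14:30–14:55, 15:00–16:30.
Windows ≥ 25 min: 10:00–12:15, 14:30–14:55, 15:00–16:30.
Earliest such window starts at 10:00.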